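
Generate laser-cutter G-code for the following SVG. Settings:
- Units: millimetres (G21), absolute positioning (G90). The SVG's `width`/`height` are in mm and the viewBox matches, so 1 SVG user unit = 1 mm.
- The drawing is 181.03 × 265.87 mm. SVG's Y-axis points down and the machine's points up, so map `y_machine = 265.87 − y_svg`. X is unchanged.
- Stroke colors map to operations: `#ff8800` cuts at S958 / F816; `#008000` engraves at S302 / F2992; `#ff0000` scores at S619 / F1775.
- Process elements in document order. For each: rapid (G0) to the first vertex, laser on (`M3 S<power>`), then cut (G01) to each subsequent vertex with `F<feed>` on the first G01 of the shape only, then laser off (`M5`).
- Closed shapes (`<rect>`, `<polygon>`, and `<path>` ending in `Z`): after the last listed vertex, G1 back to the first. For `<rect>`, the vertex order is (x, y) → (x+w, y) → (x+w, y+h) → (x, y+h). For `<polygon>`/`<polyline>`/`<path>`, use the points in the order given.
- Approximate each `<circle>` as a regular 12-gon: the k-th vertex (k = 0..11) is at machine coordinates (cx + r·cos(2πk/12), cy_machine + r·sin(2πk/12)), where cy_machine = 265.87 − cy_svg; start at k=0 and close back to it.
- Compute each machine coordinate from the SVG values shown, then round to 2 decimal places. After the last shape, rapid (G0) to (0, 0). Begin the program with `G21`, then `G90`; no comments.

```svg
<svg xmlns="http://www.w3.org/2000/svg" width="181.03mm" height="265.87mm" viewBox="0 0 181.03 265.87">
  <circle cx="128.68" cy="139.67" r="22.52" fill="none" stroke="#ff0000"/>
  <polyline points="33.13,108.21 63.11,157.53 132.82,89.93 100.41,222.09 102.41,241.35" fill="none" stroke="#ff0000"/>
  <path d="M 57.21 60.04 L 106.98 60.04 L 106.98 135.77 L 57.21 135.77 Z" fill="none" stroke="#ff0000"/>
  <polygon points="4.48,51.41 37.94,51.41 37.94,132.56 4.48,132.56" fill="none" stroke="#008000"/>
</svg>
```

1 u = 1 mm; y_m = 265.87 − y.

[1] `<circle>` circle, #ff0000→score S619 F1775: (151.20,126.20) → (148.18,137.46) → (139.94,145.70) → (128.68,148.72) → (117.42,145.70) → (109.18,137.46) → (106.16,126.20) → (109.18,114.94) → (117.42,106.70) → (128.68,103.68) → (139.94,106.70) → (148.18,114.94) → (151.20,126.20) (closed)

[2] `<polyline>` open polyline, #ff0000→score S619 F1775: (33.13,157.66) → (63.11,108.34) → (132.82,175.94) → (100.41,43.78) → (102.41,24.52)

[3] `<path>` rectangle, #ff0000→score S619 F1775: (57.21,205.83) → (106.98,205.83) → (106.98,130.10) → (57.21,130.10) → (57.21,205.83) (closed)

[4] `<polygon>` rectangle, #008000→engrave S302 F2992: (4.48,214.46) → (37.94,214.46) → (37.94,133.31) → (4.48,133.31) → (4.48,214.46) (closed)

G21
G90
G0 X151.20 Y126.20
M3 S619
G01 X148.18 Y137.46 F1775
G01 X139.94 Y145.70
G01 X128.68 Y148.72
G01 X117.42 Y145.70
G01 X109.18 Y137.46
G01 X106.16 Y126.20
G01 X109.18 Y114.94
G01 X117.42 Y106.70
G01 X128.68 Y103.68
G01 X139.94 Y106.70
G01 X148.18 Y114.94
G01 X151.20 Y126.20
M5
G0 X33.13 Y157.66
M3 S619
G01 X63.11 Y108.34 F1775
G01 X132.82 Y175.94
G01 X100.41 Y43.78
G01 X102.41 Y24.52
M5
G0 X57.21 Y205.83
M3 S619
G01 X106.98 Y205.83 F1775
G01 X106.98 Y130.10
G01 X57.21 Y130.10
G01 X57.21 Y205.83
M5
G0 X4.48 Y214.46
M3 S302
G01 X37.94 Y214.46 F2992
G01 X37.94 Y133.31
G01 X4.48 Y133.31
G01 X4.48 Y214.46
M5
G0 X0.00 Y0.00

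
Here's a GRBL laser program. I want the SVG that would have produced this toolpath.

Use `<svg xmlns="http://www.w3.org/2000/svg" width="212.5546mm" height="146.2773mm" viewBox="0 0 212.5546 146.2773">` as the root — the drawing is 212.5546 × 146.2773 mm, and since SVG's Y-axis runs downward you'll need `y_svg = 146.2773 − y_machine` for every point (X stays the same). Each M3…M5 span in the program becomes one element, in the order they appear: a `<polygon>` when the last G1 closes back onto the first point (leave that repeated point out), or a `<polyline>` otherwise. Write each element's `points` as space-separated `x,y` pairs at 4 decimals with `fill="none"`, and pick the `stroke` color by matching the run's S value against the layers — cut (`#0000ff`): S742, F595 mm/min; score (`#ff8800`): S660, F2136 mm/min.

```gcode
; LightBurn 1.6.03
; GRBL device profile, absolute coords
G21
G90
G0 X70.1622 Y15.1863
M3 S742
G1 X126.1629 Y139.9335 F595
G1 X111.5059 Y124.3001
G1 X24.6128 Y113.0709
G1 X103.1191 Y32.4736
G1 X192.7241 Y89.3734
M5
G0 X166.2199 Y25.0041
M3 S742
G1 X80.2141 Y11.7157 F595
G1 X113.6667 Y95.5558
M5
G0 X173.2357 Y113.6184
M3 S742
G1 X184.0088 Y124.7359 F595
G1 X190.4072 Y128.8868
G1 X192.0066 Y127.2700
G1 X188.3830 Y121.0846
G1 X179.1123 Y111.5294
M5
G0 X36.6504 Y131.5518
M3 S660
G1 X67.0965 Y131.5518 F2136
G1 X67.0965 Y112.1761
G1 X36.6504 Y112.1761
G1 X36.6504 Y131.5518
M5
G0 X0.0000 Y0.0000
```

<svg xmlns="http://www.w3.org/2000/svg" width="212.5546mm" height="146.2773mm" viewBox="0 0 212.5546 146.2773">
  <polyline points="70.1622,131.0910 126.1629,6.3438 111.5059,21.9772 24.6128,33.2064 103.1191,113.8037 192.7241,56.9039" fill="none" stroke="#0000ff"/>
  <polyline points="166.2199,121.2732 80.2141,134.5616 113.6667,50.7215" fill="none" stroke="#0000ff"/>
  <polyline points="173.2357,32.6589 184.0088,21.5414 190.4072,17.3905 192.0066,19.0073 188.3830,25.1927 179.1123,34.7479" fill="none" stroke="#0000ff"/>
  <polygon points="36.6504,14.7255 67.0965,14.7255 67.0965,34.1012 36.6504,34.1012" fill="none" stroke="#ff8800"/>
</svg>

Machine Y-up, SVG Y-down with viewBox height 146.2773, so y_svg = 146.2773 − y_machine; X carries over.

Run 1: S742 ⇒ cut layer `#0000ff`. The run is open, so emit a `<polyline>` with points (Y-flipped): 70.1622,131.0910 126.1629,6.3438 111.5059,21.9772 24.6128,33.2064 103.1191,113.8037 192.7241,56.9039.

Run 2: S742 ⇒ cut layer `#0000ff`. The run is open, so emit a `<polyline>` with points (Y-flipped): 166.2199,121.2732 80.2141,134.5616 113.6667,50.7215.

Run 3: S742 ⇒ cut layer `#0000ff`. The run is open, so emit a `<polyline>` with points (Y-flipped): 173.2357,32.6589 184.0088,21.5414 190.4072,17.3905 192.0066,19.0073 188.3830,25.1927 179.1123,34.7479.

Run 4: power S660 maps to stroke `#ff8800` (score). The run returns to its start, so emit a `<polygon>` with points (Y-flipped): 36.6504,14.7255 67.0965,14.7255 67.0965,34.1012 36.6504,34.1012.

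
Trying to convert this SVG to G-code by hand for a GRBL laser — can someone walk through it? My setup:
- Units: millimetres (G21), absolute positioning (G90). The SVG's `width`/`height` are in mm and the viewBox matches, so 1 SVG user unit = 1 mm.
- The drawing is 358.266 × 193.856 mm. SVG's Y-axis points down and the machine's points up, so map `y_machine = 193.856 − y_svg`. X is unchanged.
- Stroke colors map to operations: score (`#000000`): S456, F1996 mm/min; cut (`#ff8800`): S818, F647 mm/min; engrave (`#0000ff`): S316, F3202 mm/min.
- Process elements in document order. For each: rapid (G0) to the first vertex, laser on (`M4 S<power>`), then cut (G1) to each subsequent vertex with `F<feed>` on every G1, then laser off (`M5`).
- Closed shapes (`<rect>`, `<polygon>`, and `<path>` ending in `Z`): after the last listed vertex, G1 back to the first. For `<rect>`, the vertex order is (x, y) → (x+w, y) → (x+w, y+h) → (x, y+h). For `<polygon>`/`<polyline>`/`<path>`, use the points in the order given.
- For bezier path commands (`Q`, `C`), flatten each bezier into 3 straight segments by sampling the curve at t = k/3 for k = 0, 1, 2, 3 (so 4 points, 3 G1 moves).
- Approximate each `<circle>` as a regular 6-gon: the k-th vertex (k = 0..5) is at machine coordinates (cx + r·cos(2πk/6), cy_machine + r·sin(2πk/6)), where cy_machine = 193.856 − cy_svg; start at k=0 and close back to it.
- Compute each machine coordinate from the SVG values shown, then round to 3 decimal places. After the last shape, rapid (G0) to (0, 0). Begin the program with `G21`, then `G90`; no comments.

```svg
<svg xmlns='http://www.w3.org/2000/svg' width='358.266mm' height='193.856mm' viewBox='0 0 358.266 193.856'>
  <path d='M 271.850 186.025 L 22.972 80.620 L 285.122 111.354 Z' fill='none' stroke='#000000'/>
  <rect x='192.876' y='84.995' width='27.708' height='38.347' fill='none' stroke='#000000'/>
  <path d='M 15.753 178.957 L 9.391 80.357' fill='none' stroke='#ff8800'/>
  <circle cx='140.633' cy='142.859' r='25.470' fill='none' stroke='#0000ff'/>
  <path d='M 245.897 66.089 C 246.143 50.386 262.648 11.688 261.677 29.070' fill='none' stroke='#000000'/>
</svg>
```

G21
G90
G0 X271.850 Y7.831
M4 S456
G1 X22.972 Y113.236 F1996
G1 X285.122 Y82.502 F1996
G1 X271.850 Y7.831 F1996
M5
G0 X192.876 Y108.861
M4 S456
G1 X220.584 Y108.861 F1996
G1 X220.584 Y70.514 F1996
G1 X192.876 Y70.514 F1996
G1 X192.876 Y108.861 F1996
M5
G0 X15.753 Y14.899
M4 S818
G1 X9.391 Y113.499 F647
M5
G0 X166.103 Y50.997
M4 S316
G1 X153.368 Y73.055 F3202
G1 X127.898 Y73.055 F3202
G1 X115.163 Y50.997 F3202
G1 X127.898 Y28.939 F3202
G1 X153.368 Y28.939 F3202
G1 X166.103 Y50.997 F3202
M5
G0 X245.897 Y127.767
M4 S456
G1 X250.313 Y148.206 F1996
G1 X258.072 Y166.403 F1996
G1 X261.677 Y164.786 F1996
M5
G0 X0.000 Y0.000

Since the viewBox matches the mm dimensions, user units are millimetres directly. The only transform is the Y-flip y_m = 193.856 − y_svg.

Shape 1 is a closed polygon drawn with `<path>`. Its stroke #000000 means score at S456, F1996. After flipping Y the toolpath is (271.850,7.831) → (22.972,113.236) → (285.122,82.502) → (271.850,7.831), returning to the start.

Shape 2 is a rectangle drawn with `<rect>`. Its stroke #000000 means score at S456, F1996. After flipping Y the toolpath is (192.876,108.861) → (220.584,108.861) → (220.584,70.514) → (192.876,70.514) → (192.876,108.861), returning to the start.

Shape 3 is a line segment drawn with `<path>`. Its stroke #ff8800 means cut at S818, F647. After flipping Y the toolpath is (15.753,14.899) → (9.391,113.499).

Shape 4 is a circle drawn with `<circle>`. Its stroke #0000ff means engrave at S316, F3202. After flipping Y the toolpath is (166.103,50.997) → (153.368,73.055) → (127.898,73.055) → (115.163,50.997) → (127.898,28.939) → (153.368,28.939) → (166.103,50.997), returning to the start.

Shape 5 is a cubic bezier drawn with `<path>`. Its stroke #000000 means score at S456, F1996. After flipping Y the toolpath is (245.897,127.767) → (250.313,148.206) → (258.072,166.403) → (261.677,164.786).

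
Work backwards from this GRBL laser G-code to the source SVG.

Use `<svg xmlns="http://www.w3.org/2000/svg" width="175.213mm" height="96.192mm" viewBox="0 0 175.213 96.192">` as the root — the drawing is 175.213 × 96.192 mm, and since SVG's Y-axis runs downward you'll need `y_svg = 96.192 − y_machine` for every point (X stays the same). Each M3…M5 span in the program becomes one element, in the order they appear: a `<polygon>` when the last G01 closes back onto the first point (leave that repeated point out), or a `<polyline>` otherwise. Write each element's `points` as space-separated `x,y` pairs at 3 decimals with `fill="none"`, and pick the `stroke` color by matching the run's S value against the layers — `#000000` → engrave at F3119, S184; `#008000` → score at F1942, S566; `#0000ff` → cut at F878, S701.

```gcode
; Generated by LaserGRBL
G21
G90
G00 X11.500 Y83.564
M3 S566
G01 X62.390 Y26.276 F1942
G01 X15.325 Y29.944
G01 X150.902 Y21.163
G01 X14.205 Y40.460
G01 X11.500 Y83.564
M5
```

<svg xmlns="http://www.w3.org/2000/svg" width="175.213mm" height="96.192mm" viewBox="0 0 175.213 96.192">
  <polygon points="11.500,12.628 62.390,69.916 15.325,66.248 150.902,75.029 14.205,55.732" fill="none" stroke="#008000"/>
</svg>

Machine Y-up, SVG Y-down with viewBox height 96.192, so y_svg = 96.192 − y_machine; X carries over. Every run uses S566, so all elements get stroke `#008000` (score).

Run 1: The run returns to its start, so emit a `<polygon>` with points (Y-flipped): 11.500,12.628 62.390,69.916 15.325,66.248 150.902,75.029 14.205,55.732.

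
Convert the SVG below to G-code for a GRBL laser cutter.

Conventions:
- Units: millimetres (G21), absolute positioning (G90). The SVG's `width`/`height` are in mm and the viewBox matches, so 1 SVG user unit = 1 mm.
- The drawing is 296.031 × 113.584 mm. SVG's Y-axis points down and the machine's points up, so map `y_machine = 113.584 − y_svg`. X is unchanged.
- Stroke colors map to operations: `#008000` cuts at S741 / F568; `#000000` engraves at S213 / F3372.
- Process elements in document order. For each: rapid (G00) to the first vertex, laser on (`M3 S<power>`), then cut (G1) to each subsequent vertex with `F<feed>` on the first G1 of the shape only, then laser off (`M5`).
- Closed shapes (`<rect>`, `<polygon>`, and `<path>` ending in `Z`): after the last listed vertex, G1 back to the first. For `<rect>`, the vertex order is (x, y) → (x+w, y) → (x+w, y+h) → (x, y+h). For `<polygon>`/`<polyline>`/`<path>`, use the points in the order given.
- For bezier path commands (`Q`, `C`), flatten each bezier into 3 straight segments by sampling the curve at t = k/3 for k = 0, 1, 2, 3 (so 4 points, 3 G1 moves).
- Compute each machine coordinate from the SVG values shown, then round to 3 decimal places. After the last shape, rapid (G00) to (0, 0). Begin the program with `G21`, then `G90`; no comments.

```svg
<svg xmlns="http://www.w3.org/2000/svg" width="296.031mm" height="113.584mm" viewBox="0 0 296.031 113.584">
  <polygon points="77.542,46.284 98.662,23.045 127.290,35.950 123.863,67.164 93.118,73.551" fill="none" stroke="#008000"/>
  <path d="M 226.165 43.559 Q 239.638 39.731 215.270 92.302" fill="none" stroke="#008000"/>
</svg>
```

G21
G90
G00 X77.542 Y67.300
M3 S741
G1 X98.662 Y90.539 F568
G1 X127.290 Y77.634
G1 X123.863 Y46.420
G1 X93.118 Y40.033
G1 X77.542 Y67.300
M5
G00 X226.165 Y70.025
M3 S741
G1 X230.942 Y66.310 F568
G1 X227.311 Y50.063
G1 X215.270 Y21.282
M5
G00 X0.000 Y0.000

1 u = 1 mm; y_m = 113.584 − y.

[1] `<polygon>` regular polygon, #008000→cut S741 F568: (77.542,67.300) → (98.662,90.539) → (127.290,77.634) → (123.863,46.420) → (93.118,40.033) → (77.542,67.300) (closed)

[2] `<path>` quadratic bezier, #008000→cut S741 F568: (226.165,70.025) → (230.942,66.310) → (227.311,50.063) → (215.270,21.282)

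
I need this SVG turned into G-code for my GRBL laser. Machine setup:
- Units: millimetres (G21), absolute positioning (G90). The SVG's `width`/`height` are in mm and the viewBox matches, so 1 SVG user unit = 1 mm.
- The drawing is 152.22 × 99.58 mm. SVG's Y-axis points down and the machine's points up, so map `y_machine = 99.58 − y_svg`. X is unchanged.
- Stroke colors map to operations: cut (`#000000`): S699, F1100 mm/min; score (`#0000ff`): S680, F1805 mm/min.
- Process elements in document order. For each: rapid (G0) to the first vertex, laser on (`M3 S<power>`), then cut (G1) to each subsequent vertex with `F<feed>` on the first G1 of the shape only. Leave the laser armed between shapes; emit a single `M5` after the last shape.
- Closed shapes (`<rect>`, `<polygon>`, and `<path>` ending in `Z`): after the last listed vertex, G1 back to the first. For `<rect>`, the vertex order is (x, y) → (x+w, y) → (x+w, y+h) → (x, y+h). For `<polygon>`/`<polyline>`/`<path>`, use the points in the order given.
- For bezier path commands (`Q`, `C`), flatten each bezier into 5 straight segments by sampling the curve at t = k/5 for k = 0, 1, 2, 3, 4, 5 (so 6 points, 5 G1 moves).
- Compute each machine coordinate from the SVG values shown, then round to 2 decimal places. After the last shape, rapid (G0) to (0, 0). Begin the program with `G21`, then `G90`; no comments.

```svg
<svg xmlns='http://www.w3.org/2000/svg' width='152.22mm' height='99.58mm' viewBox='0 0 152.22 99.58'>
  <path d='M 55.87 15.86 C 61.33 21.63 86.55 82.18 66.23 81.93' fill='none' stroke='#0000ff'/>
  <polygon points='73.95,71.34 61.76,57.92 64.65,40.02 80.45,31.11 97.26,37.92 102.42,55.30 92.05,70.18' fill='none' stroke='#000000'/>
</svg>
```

G21
G90
G0 X55.87 Y83.72
M3 S680
G1 X60.99 Y74.61 F1805
G1 X67.73 Y57.90
G1 X72.93 Y39.14
G1 X73.48 Y23.87
G1 X66.23 Y17.65
G0 X73.95 Y28.24
M3 S699
G1 X61.76 Y41.66 F1100
G1 X64.65 Y59.56
G1 X80.45 Y68.47
G1 X97.26 Y61.66
G1 X102.42 Y44.28
G1 X92.05 Y29.40
G1 X73.95 Y28.24
M5
G0 X0.00 Y0.00

viewBox `0 0 152.22 99.58` with mm width/height → 1 unit = 1 mm. Flip: y_m = 99.58 − y_svg.

**Shape 1** — `<path>` cubic bezier, stroke `#0000ff` → score (S680, F1805). Control points (SVG): P0=(55.87,15.86), P1=(61.33,21.63), P2=(86.55,82.18), P3=(66.23,81.93); sampled at t=k/5. Machine vertices: (55.87,83.72) → (60.99,74.61) → (67.73,57.90) → (72.93,39.14) → (73.48,23.87) → (66.23,17.65). Open path.

**Shape 2** — `<polygon>` regular polygon, stroke `#000000` → cut (S699, F1100). Machine vertices: (73.95,28.24) → (61.76,41.66) → (64.65,59.56) → (80.45,68.47) → (97.26,61.66) → (102.42,44.28) → (92.05,29.40) → (73.95,28.24). Closed: final G1 returns to the first vertex.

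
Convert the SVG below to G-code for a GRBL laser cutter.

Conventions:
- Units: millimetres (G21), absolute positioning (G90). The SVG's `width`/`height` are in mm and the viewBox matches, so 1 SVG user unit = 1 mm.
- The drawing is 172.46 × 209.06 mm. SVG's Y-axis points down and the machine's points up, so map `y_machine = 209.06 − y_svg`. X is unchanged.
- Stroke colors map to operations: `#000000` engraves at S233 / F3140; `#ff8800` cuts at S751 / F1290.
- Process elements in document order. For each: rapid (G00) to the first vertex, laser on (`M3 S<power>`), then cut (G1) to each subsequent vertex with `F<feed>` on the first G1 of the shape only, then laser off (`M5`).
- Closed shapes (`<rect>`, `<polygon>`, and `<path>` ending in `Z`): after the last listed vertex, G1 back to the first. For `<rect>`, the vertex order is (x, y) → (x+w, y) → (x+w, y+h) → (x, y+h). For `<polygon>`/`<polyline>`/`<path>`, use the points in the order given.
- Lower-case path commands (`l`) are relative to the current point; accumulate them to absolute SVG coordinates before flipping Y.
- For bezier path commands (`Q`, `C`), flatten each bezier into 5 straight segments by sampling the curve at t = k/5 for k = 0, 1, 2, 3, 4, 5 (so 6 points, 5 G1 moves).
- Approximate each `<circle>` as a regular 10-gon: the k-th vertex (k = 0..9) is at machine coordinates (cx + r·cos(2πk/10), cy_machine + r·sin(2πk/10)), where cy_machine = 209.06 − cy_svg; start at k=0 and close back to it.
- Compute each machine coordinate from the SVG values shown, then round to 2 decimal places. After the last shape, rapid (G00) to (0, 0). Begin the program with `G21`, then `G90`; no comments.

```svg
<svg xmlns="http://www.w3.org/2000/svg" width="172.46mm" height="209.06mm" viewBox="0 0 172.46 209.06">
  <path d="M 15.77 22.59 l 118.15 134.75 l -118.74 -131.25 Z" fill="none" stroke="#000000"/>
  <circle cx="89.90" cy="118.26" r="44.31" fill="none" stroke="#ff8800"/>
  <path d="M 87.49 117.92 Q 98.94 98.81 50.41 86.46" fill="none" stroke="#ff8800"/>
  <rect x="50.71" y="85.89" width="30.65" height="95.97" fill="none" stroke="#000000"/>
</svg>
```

G21
G90
G00 X15.77 Y186.47
M3 S233
G1 X133.92 Y51.72 F3140
G1 X15.18 Y182.97
G1 X15.77 Y186.47
M5
G00 X134.21 Y90.80
M3 S751
G1 X125.75 Y116.84 F1290
G1 X103.59 Y132.94
G1 X76.21 Y132.94
G1 X54.05 Y116.84
G1 X45.59 Y90.80
G1 X54.05 Y64.76
G1 X76.21 Y48.66
G1 X103.59 Y48.66
G1 X125.75 Y64.76
G1 X134.21 Y90.80
M5
G00 X87.49 Y91.14
M3 S751
G1 X89.67 Y98.51 F1290
G1 X87.05 Y105.35
G1 X79.64 Y111.64
G1 X67.42 Y117.39
G1 X50.41 Y122.60
M5
G00 X50.71 Y123.17
M3 S233
G1 X81.36 Y123.17 F3140
G1 X81.36 Y27.20
G1 X50.71 Y27.20
G1 X50.71 Y123.17
M5
G00 X0.00 Y0.00

Since the viewBox matches the mm dimensions, user units are millimetres directly. The only transform is the Y-flip y_m = 209.06 − y_svg.

Shape 1 is a closed polygon drawn with `<path>`. Its stroke #000000 means engrave at S233, F3140. After flipping Y the toolpath is (15.77,186.47) → (133.92,51.72) → (15.18,182.97) → (15.77,186.47), returning to the start.

Shape 2 is a circle drawn with `<circle>`. Its stroke #ff8800 means cut at S751, F1290. After flipping Y the toolpath is (134.21,90.80) → (125.75,116.84) → (103.59,132.94) → (76.21,132.94) → (54.05,116.84) → (45.59,90.80) → (54.05,64.76) → (76.21,48.66) → (103.59,48.66) → (125.75,64.76) → (134.21,90.80), returning to the start.

Shape 3 is a quadratic bezier drawn with `<path>`. Its stroke #ff8800 means cut at S751, F1290. After flipping Y the toolpath is (87.49,91.14) → (89.67,98.51) → (87.05,105.35) → (79.64,111.64) → (67.42,117.39) → (50.41,122.60).

Shape 4 is a rectangle drawn with `<rect>`. Its stroke #000000 means engrave at S233, F3140. After flipping Y the toolpath is (50.71,123.17) → (81.36,123.17) → (81.36,27.20) → (50.71,27.20) → (50.71,123.17), returning to the start.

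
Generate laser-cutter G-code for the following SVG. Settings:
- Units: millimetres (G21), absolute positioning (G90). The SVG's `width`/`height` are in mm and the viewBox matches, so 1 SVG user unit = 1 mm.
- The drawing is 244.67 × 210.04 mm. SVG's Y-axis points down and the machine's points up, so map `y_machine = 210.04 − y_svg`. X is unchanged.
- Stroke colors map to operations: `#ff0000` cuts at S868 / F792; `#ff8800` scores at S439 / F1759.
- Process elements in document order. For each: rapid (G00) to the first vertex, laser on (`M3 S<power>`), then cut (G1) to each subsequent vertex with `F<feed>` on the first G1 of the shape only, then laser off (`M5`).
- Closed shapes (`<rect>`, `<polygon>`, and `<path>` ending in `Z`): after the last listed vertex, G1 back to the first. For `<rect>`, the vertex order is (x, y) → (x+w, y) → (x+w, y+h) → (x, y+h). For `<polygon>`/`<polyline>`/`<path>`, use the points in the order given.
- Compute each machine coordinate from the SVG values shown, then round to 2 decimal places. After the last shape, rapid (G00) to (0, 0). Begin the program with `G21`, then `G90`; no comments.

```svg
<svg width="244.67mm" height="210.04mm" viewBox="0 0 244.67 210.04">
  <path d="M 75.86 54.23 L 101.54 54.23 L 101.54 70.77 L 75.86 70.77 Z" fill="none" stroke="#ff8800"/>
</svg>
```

G21
G90
G00 X75.86 Y155.81
M3 S439
G1 X101.54 Y155.81 F1759
G1 X101.54 Y139.27
G1 X75.86 Y139.27
G1 X75.86 Y155.81
M5
G00 X0.00 Y0.00

Since the viewBox matches the mm dimensions, user units are millimetres directly. The only transform is the Y-flip y_m = 210.04 − y_svg.

Shape 1 is a rectangle drawn with `<path>`. Its stroke #ff8800 means score at S439, F1759. After flipping Y the toolpath is (75.86,155.81) → (101.54,155.81) → (101.54,139.27) → (75.86,139.27) → (75.86,155.81), returning to the start.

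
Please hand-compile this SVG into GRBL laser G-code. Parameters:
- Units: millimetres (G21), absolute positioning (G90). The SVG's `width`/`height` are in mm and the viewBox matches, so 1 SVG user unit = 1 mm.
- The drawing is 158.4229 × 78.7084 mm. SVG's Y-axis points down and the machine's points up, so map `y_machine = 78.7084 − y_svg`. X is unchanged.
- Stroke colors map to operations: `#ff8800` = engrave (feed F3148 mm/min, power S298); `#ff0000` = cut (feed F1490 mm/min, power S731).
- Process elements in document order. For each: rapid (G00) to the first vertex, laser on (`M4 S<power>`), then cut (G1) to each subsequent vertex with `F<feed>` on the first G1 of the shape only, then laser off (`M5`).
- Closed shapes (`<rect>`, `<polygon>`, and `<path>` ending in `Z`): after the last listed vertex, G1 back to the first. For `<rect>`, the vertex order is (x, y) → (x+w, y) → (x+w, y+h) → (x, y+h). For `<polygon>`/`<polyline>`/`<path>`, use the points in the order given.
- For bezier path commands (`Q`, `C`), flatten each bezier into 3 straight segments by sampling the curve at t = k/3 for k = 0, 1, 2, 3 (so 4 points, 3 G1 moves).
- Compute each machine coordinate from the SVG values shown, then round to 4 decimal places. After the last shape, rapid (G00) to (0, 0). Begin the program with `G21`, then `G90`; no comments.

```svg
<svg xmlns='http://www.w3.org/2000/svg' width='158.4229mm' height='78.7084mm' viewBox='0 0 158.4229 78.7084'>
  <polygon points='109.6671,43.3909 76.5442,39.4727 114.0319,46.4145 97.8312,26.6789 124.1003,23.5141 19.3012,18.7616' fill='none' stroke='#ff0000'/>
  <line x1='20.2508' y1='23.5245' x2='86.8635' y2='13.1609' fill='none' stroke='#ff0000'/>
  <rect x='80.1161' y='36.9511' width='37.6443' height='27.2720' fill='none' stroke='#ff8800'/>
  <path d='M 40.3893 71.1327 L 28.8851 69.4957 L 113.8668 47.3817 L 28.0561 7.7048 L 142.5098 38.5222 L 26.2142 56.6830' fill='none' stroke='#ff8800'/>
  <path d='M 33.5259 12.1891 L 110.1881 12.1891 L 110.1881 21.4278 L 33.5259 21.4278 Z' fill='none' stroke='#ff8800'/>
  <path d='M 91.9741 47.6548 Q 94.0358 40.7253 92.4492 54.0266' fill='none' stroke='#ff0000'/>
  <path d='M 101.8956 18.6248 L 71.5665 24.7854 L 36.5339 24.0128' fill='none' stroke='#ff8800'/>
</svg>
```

G21
G90
G00 X109.6671 Y35.3175
M4 S731
G1 X76.5442 Y39.2357 F1490
G1 X114.0319 Y32.2939
G1 X97.8312 Y52.0295
G1 X124.1003 Y55.1943
G1 X19.3012 Y59.9468
G1 X109.6671 Y35.3175
M5
G00 X20.2508 Y55.1839
M4 S731
G1 X86.8635 Y65.5475 F1490
M5
G00 X80.1161 Y41.7573
M4 S298
G1 X117.7604 Y41.7573 F3148
G1 X117.7604 Y14.4853
G1 X80.1161 Y14.4853
G1 X80.1161 Y41.7573
M5
G00 X40.3893 Y7.5757
M4 S298
G1 X28.8851 Y9.2127 F3148
G1 X113.8668 Y31.3267
G1 X28.0561 Y71.0036
G1 X142.5098 Y40.1862
G1 X26.2142 Y22.0254
M5
G00 X33.5259 Y66.5193
M4 S298
G1 X110.1881 Y66.5193 F3148
G1 X110.1881 Y57.2806
G1 X33.5259 Y57.2806
G1 X33.5259 Y66.5193
M5
G00 X91.9741 Y31.0536
M4 S731
G1 X92.9432 Y33.4254 F1490
G1 X93.1016 Y31.3015
G1 X92.4492 Y24.6818
M5
G00 X101.8956 Y60.0836
M4 S298
G1 X71.5665 Y53.9230 F3148
G1 X36.5339 Y54.6956
M5
G00 X0.0000 Y0.0000

Since the viewBox matches the mm dimensions, user units are millimetres directly. The only transform is the Y-flip y_m = 78.7084 − y_svg.

Shape 1 is a closed polygon drawn with `<polygon>`. Its stroke #ff0000 means cut at S731, F1490. After flipping Y the toolpath is (109.6671,35.3175) → (76.5442,39.2357) → (114.0319,32.2939) → (97.8312,52.0295) → (124.1003,55.1943) → (19.3012,59.9468) → (109.6671,35.3175), returning to the start.

Shape 2 is a line segment drawn with `<line>`. Its stroke #ff0000 means cut at S731, F1490. After flipping Y the toolpath is (20.2508,55.1839) → (86.8635,65.5475).

Shape 3 is a rectangle drawn with `<rect>`. Its stroke #ff8800 means engrave at S298, F3148. After flipping Y the toolpath is (80.1161,41.7573) → (117.7604,41.7573) → (117.7604,14.4853) → (80.1161,14.4853) → (80.1161,41.7573), returning to the start.

Shape 4 is a open polyline drawn with `<path>`. Its stroke #ff8800 means engrave at S298, F3148. After flipping Y the toolpath is (40.3893,7.5757) → (28.8851,9.2127) → (113.8668,31.3267) → (28.0561,71.0036) → (142.5098,40.1862) → (26.2142,22.0254).

Shape 5 is a rectangle drawn with `<path>`. Its stroke #ff8800 means engrave at S298, F3148. After flipping Y the toolpath is (33.5259,66.5193) → (110.1881,66.5193) → (110.1881,57.2806) → (33.5259,57.2806) → (33.5259,66.5193), returning to the start.

Shape 6 is a quadratic bezier drawn with `<path>`. Its stroke #ff0000 means cut at S731, F1490. After flipping Y the toolpath is (91.9741,31.0536) → (92.9432,33.4254) → (93.1016,31.3015) → (92.4492,24.6818).

Shape 7 is a open polyline drawn with `<path>`. Its stroke #ff8800 means engrave at S298, F3148. After flipping Y the toolpath is (101.8956,60.0836) → (71.5665,53.9230) → (36.5339,54.6956).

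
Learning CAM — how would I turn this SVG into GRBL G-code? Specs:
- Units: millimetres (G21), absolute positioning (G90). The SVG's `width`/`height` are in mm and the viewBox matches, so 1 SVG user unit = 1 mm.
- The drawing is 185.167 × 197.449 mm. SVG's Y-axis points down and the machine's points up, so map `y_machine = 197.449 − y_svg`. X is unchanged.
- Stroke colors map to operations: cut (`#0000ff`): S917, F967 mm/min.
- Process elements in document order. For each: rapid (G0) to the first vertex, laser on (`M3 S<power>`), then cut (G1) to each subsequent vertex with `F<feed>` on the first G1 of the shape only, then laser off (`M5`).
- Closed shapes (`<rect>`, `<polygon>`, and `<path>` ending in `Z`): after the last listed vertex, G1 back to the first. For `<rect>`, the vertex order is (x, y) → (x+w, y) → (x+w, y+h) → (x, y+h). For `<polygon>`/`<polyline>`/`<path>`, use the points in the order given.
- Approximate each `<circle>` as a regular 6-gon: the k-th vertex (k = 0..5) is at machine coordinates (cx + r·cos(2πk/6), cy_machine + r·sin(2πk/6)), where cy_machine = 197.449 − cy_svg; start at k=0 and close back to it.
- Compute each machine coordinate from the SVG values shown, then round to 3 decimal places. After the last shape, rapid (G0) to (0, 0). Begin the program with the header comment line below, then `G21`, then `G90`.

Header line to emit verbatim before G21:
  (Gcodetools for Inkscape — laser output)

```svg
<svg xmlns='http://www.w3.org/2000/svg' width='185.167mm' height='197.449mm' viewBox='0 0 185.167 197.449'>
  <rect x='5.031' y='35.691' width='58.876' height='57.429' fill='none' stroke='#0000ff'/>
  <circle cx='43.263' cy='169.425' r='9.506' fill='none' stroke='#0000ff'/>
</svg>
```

viewBox `0 0 185.167 197.449` with mm width/height → 1 unit = 1 mm. Flip: y_m = 197.449 − y_svg.

**Shape 1** — `<rect>` rectangle, stroke `#0000ff` → cut (S917, F967). Machine vertices: (5.031,161.758) → (63.907,161.758) → (63.907,104.329) → (5.031,104.329) → (5.031,161.758). Closed: final G1 returns to the first vertex.

**Shape 2** — `<circle>` circle, stroke `#0000ff` → cut (S917, F967). Machine vertices: (52.769,28.024) → (48.016,36.256) → (38.510,36.256) → (33.757,28.024) → (38.510,19.792) → (48.016,19.792) → (52.769,28.024). Closed: final G1 returns to the first vertex.

(Gcodetools for Inkscape — laser output)
G21
G90
G0 X5.031 Y161.758
M3 S917
G1 X63.907 Y161.758 F967
G1 X63.907 Y104.329
G1 X5.031 Y104.329
G1 X5.031 Y161.758
M5
G0 X52.769 Y28.024
M3 S917
G1 X48.016 Y36.256 F967
G1 X38.510 Y36.256
G1 X33.757 Y28.024
G1 X38.510 Y19.792
G1 X48.016 Y19.792
G1 X52.769 Y28.024
M5
G0 X0.000 Y0.000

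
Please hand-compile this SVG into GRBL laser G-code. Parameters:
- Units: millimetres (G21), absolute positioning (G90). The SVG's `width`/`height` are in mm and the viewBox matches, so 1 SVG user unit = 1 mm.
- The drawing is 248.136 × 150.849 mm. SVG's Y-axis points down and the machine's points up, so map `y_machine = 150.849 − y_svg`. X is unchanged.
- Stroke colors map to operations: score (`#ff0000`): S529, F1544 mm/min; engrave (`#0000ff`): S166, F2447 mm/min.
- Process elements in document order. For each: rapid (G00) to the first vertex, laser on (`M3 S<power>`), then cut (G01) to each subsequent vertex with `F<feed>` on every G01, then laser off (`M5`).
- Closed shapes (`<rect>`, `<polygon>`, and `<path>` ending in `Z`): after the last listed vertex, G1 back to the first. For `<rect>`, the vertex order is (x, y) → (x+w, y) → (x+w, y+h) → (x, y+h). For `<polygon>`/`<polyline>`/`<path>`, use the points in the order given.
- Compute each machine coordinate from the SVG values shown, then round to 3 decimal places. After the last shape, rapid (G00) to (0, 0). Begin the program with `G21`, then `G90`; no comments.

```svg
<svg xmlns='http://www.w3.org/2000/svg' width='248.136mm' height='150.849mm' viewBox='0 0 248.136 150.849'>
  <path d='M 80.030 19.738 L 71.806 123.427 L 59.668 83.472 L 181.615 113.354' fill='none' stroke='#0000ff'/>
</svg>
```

G21
G90
G00 X80.030 Y131.111
M3 S166
G01 X71.806 Y27.422 F2447
G01 X59.668 Y67.377 F2447
G01 X181.615 Y37.495 F2447
M5
G00 X0.000 Y0.000

1 u = 1 mm; y_m = 150.849 − y.

[1] `<path>` open polyline, #0000ff→engrave S166 F2447: (80.030,131.111) → (71.806,27.422) → (59.668,67.377) → (181.615,37.495)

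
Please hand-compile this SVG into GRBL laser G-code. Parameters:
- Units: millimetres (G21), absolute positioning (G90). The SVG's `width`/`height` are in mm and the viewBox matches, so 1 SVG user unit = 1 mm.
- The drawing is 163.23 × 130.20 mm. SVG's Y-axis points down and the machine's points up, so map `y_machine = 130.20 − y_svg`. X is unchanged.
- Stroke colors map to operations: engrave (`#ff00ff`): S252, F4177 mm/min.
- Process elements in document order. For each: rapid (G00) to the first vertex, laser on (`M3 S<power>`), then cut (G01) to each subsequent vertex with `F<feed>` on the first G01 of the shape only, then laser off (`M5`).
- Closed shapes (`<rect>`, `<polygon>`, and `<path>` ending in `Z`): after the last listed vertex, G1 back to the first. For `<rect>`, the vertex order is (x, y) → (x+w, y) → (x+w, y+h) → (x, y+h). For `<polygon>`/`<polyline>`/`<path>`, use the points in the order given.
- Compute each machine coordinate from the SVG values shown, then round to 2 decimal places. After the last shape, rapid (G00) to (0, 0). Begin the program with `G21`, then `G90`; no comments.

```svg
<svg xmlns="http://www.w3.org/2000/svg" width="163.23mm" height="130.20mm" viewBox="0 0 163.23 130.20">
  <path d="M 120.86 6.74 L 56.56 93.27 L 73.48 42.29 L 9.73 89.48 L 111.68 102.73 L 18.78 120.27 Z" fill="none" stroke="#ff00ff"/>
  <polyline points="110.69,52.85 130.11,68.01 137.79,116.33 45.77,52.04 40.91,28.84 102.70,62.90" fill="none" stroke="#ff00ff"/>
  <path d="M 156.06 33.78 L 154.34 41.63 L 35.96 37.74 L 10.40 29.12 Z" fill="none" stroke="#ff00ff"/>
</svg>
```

viewBox `0 0 163.23 130.20` with mm width/height → 1 unit = 1 mm. Flip: y_m = 130.20 − y_svg.

**Shape 1** — `<path>` closed polygon, stroke `#ff00ff` → engrave (S252, F4177). Machine vertices: (120.86,123.46) → (56.56,36.93) → (73.48,87.91) → (9.73,40.72) → (111.68,27.47) → (18.78,9.93) → (120.86,123.46). Closed: final G1 returns to the first vertex.

**Shape 2** — `<polyline>` open polyline, stroke `#ff00ff` → engrave (S252, F4177). Machine vertices: (110.69,77.35) → (130.11,62.19) → (137.79,13.87) → (45.77,78.16) → (40.91,101.36) → (102.70,67.30). Open path.

**Shape 3** — `<path>` closed polygon, stroke `#ff00ff` → engrave (S252, F4177). Machine vertices: (156.06,96.42) → (154.34,88.57) → (35.96,92.46) → (10.40,101.08) → (156.06,96.42). Closed: final G1 returns to the first vertex.

G21
G90
G00 X120.86 Y123.46
M3 S252
G01 X56.56 Y36.93 F4177
G01 X73.48 Y87.91
G01 X9.73 Y40.72
G01 X111.68 Y27.47
G01 X18.78 Y9.93
G01 X120.86 Y123.46
M5
G00 X110.69 Y77.35
M3 S252
G01 X130.11 Y62.19 F4177
G01 X137.79 Y13.87
G01 X45.77 Y78.16
G01 X40.91 Y101.36
G01 X102.70 Y67.30
M5
G00 X156.06 Y96.42
M3 S252
G01 X154.34 Y88.57 F4177
G01 X35.96 Y92.46
G01 X10.40 Y101.08
G01 X156.06 Y96.42
M5
G00 X0.00 Y0.00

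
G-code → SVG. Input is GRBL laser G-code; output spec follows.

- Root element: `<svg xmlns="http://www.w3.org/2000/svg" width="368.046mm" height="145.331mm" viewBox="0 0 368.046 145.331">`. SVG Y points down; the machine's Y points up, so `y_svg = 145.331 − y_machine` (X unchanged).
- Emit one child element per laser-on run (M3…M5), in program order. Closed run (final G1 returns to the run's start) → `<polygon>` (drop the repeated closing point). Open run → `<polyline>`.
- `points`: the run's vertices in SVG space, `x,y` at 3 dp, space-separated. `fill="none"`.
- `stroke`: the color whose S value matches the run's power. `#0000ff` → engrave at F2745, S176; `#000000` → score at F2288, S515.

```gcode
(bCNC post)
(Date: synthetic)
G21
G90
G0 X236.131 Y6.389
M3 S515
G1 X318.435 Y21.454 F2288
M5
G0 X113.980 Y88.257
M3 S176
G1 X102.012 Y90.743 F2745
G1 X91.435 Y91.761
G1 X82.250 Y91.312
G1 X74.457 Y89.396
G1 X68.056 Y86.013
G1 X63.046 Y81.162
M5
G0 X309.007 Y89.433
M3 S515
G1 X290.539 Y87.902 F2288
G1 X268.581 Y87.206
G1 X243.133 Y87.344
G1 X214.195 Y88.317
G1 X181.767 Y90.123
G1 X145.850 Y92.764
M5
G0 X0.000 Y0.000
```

y_svg = 145.331 − y_m.

[1] S515→`#000000` (score); open run; points: 236.131,138.942 318.435,123.877

[2] S176→`#0000ff` (engrave); open run; points: 113.980,57.074 102.012,54.588 91.435,53.570 82.250,54.019 74.457,55.935 68.056,59.318 63.046,64.169

[3] S515→`#000000` (score); open run; points: 309.007,55.898 290.539,57.429 268.581,58.125 243.133,57.987 214.195,57.014 181.767,55.208 145.850,52.567

<svg xmlns="http://www.w3.org/2000/svg" width="368.046mm" height="145.331mm" viewBox="0 0 368.046 145.331">
  <polyline points="236.131,138.942 318.435,123.877" fill="none" stroke="#000000"/>
  <polyline points="113.980,57.074 102.012,54.588 91.435,53.570 82.250,54.019 74.457,55.935 68.056,59.318 63.046,64.169" fill="none" stroke="#0000ff"/>
  <polyline points="309.007,55.898 290.539,57.429 268.581,58.125 243.133,57.987 214.195,57.014 181.767,55.208 145.850,52.567" fill="none" stroke="#000000"/>
</svg>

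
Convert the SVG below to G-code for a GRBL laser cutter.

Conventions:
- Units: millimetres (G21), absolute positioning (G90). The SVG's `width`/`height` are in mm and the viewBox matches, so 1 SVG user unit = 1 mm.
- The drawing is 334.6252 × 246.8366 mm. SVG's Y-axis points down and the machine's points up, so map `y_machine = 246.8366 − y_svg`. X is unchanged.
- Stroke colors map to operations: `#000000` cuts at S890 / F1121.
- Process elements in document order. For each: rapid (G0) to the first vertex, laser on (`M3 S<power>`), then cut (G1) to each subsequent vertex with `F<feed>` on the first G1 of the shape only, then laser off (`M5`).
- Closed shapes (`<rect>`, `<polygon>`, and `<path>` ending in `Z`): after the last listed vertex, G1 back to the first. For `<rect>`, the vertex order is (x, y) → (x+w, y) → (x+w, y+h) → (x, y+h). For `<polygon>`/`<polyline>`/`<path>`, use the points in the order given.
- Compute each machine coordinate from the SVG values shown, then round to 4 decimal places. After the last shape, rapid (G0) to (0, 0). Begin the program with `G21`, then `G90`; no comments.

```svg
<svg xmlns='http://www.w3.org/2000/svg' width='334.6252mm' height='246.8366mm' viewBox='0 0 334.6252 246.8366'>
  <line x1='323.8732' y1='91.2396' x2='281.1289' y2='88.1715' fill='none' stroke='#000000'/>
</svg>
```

Since the viewBox matches the mm dimensions, user units are millimetres directly. The only transform is the Y-flip y_m = 246.8366 − y_svg.

Shape 1 is a line segment drawn with `<line>`. Its stroke #000000 means cut at S890, F1121. After flipping Y the toolpath is (323.8732,155.5970) → (281.1289,158.6651).

G21
G90
G0 X323.8732 Y155.5970
M3 S890
G1 X281.1289 Y158.6651 F1121
M5
G0 X0.0000 Y0.0000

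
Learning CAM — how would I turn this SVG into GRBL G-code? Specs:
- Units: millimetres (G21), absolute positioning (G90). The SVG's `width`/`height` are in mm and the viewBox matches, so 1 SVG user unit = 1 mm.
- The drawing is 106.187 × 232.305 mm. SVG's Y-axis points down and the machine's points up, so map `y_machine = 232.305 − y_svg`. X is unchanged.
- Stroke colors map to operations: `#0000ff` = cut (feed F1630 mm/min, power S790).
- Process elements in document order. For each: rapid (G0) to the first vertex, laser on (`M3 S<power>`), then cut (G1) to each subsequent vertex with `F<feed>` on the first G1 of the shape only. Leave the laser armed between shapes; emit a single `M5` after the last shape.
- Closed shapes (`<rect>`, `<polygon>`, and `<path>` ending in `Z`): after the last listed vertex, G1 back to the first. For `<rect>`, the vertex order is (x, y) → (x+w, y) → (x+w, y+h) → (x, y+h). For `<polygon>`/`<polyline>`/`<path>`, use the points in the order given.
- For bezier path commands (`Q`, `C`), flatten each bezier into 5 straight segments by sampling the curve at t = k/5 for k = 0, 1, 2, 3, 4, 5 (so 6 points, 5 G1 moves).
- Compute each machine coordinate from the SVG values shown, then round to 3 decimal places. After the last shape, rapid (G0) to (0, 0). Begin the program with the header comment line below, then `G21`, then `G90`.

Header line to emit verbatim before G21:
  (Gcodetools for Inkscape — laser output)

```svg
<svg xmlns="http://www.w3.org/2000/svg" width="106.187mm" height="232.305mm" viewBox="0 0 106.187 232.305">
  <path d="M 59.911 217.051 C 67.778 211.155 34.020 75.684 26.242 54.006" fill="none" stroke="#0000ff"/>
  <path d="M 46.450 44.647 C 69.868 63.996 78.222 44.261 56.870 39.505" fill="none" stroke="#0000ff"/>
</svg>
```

1 u = 1 mm; y_m = 232.305 − y.

[1] `<path>` cubic bezier, #0000ff→cut S790 F1630: (59.911,15.254) → (60.177,32.394) → (53.698,68.950) → (43.719,113.240) → (33.486,153.584) → (26.242,178.299)

[2] `<path>` cubic bezier, #0000ff→cut S790 F1630: (46.450,187.658) → (58.576,180.306) → (66.384,179.739) → (69.171,183.363) → (66.234,188.581) → (56.870,192.800)

(Gcodetools for Inkscape — laser output)
G21
G90
G0 X59.911 Y15.254
M3 S790
G1 X60.177 Y32.394 F1630
G1 X53.698 Y68.950
G1 X43.719 Y113.240
G1 X33.486 Y153.584
G1 X26.242 Y178.299
G0 X46.450 Y187.658
M3 S790
G1 X58.576 Y180.306 F1630
G1 X66.384 Y179.739
G1 X69.171 Y183.363
G1 X66.234 Y188.581
G1 X56.870 Y192.800
M5
G0 X0.000 Y0.000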